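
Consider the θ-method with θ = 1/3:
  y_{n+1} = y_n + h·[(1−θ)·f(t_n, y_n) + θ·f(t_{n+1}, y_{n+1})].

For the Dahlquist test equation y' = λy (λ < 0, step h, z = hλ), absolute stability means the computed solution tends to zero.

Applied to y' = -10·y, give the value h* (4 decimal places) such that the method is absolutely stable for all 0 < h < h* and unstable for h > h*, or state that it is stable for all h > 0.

Test eqn y'=λy, z=hλ:
  y_{n+1} = y_n + z·[2/3·y_n + 1/3·y_{n+1}] ⇒ (1 − 1/3z)y_{n+1} = (1 + 2/3z)y_n
  so R(z) = (1 + 2/3z)/(1 − 1/3z).

Solve |R(x)|<1 on ℝ⁻.
x=-0.94: |R|=0.2843
R=−1: 1+2/3x = −1+1/3x ⇒ -1/3x=2 ⇒ x=2/(-1/3)=-6.0000
Confirm numerically:
  x=-5.670: |R|=0.96194 <1
  x=-5.244: |R|=0.90830 <1
  x=-4.640: |R|=0.82199 <1
  x=-4.461: |R|=0.79373 <1
  x=-6.515: |R|=1.05413 >1
  x=-6.467: |R|=1.04933 >1
  x=-6.233: |R|=1.02524 >1
Interval (-6.0000, 0).

(-6.0000,0); λ=-10 ⇒ h* = (6)/10 = 0.6000.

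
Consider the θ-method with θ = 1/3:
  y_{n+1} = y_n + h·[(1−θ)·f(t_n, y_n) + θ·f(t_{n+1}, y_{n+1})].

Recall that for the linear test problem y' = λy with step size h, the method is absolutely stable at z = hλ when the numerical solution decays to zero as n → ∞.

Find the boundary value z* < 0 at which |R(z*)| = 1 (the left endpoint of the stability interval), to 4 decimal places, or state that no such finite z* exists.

z* = -6.0000.

On y'=λy, z=hλ:
  y_{n+1} = y_n + z·[2/3·y_n + 1/3·y_{n+1}] ⇒ (1 − 1/3z)y_{n+1} = (1 + 2/3z)y_n
  R(z) = (1 + 2/3z)/(1 − 1/3z).

Boundary: |R(x)|=1, x<0.
x=-1.7: |R|=0.0851
R=−1: 1+2/3x = −1+1/3x ⇒ -1/3x=2 ⇒ x=2/(-1/3)=-6.0000
Confirm numerically:
  x=-4.778: |R|=0.84289 <1
  x=-3.555: |R|=0.62700 <1
  x=-2.492: |R|=0.36125 <1
  x=-6.467: |R|=1.04933 >1
  x=-6.047: |R|=1.00520 >1
  x=-6.046: |R|=1.00509 >1
Interval (-6.0000, 0).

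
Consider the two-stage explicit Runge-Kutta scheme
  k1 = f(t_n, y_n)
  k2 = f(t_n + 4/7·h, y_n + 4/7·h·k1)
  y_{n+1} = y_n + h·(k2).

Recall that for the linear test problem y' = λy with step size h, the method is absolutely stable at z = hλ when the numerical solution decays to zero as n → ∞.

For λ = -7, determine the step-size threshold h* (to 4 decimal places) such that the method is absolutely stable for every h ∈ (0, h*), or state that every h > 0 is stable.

On y'=λy, z=hλ:
  k1=λy_n ⇒ h·k1=z·y_n;  k2=λ(1+4/7z)y_n ⇒ h·k2=z(1+4/7z)y_n
  y_{n+1}/y_n = 1 + z(1+4/7z) = 1 + z + 4/7z²
  so R(z) = 1 + z + 4/7z².

Need |R(x)|<1, x<0.
x=-1.27: |R|=0.6517
R=1: x+4/7x²=0 ⇒ x=−7/4=-1.7500; min R=1−1/(4·4/7)=0.5625>−1
Confirm numerically:
  x=-1.334: |R|=0.68289 <1
  x=-0.983: |R|=0.56917 <1
  x=-0.968: |R|=0.56744 <1
  x=-0.780: |R|=0.56766 <1
  x=-2.330: |R|=1.77223 >1
  x=-2.214: |R|=1.58703 >1
  x=-2.154: |R|=1.49727 >1
So |R|<1 on (-1.7500, 0).

(-1.7500,0); λ=-7 ⇒ h* = (7/4)/7 = 0.2500.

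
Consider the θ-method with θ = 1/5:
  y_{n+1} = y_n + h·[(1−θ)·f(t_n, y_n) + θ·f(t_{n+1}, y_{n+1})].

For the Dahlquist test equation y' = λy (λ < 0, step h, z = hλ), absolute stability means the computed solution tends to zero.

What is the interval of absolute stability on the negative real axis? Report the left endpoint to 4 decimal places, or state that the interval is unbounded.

z∈(-3.3333,0).

On y'=λy, z=hλ:
  y_{n+1} = y_n + z·[4/5·y_n + 1/5·y_{n+1}] ⇒ (1 − 1/5z)y_{n+1} = (1 + 4/5z)y_n
  so R(z) = (1 + 4/5z)/(1 − 1/5z).

Solve |R(x)|<1 on ℝ⁻.
x=-1.01: |R|=0.1597
R=−1: 1+4/5x = −1+1/5x ⇒ -3/5x=2 ⇒ x=2/(-3/5)=-3.3333
Confirm numerically:
  x=-2.564: |R|=0.69487 <1
  x=-1.888: |R|=0.37050 <1
  x=-1.515: |R|=0.16270 <1
  x=-1.374: |R|=0.07782 <1
  x=-3.532: |R|=1.06985 >1
  x=-3.446: |R|=1.04002 >1
So |R|<1 on (-3.3333, 0).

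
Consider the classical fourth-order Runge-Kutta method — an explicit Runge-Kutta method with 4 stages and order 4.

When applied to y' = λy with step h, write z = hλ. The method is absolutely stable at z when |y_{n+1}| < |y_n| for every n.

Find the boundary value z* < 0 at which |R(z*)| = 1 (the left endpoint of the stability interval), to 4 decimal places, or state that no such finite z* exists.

On y'=λy, z=hλ:
  order 4, 4-stage ⇒ R(z)=1+z+z^2/2+z^3/6+z^4/24
  (e.g. R(-0.57)=0.56598, |R|=0.56598)

Boundary: |R(x)|=1, x<0.
x=-0.57: |R|=0.5660
|R(-1.24)|=0.3095 |R(-0.94)|=0.3959 |R(-0.66)|=0.5178
Bisect:
  x_lo=-3.6256 |R|=3.2033  x_hi=-0.2820 |R|=0.7543
  mid=-1.95377 |R|=0.31898 →hi
  mid=-2.78968 |R|=1.00663 →lo
  mid=-2.37172 |R|=0.53569 →hi
  mid=-2.58070 |R|=0.73288 →hi
  mid=-2.68519 |R|=0.85927 →hi
  mid=-2.73743 |R|=0.93021 →hi
  mid=-2.76355 |R|=0.96772 →hi
  mid=-2.77662 |R|=0.98700 →hi
  mid=-2.78315 |R|=0.99677 →hi
  ...
  [-2.78539,-2.78519] ⇒ x*=-2.7853
So |R|<1 on (-2.7853, 0).

z* = -2.7853.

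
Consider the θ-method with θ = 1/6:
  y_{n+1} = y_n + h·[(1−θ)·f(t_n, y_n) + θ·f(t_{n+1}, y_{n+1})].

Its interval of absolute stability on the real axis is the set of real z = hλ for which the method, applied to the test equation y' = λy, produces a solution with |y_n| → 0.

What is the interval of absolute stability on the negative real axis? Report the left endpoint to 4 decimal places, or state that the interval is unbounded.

Set f=λy, z=hλ:
  y_{n+1} = y_n + z·[5/6·y_n + 1/6·y_{n+1}] ⇒ (1 − 1/6z)y_{n+1} = (1 + 5/6z)y_n
  ⇒ R(z) = (1 + 5/6z)/(1 − 1/6z).

Solve |R(x)|<1 on ℝ⁻.
x=-0.97: |R|=0.1650
R=−1: 1+5/6x = −1+1/6x ⇒ -2/3x=2 ⇒ x=2/(-2/3)=-3.0000
Confirm numerically:
  x=-2.366: |R|=0.69687 <1
  x=-1.916: |R|=0.45225 <1
  x=-1.213: |R|=0.00901 <1
  x=-3.341: |R|=1.14602 >1
  x=-3.086: |R|=1.03786 >1
  x=-3.045: |R|=1.01990 >1
Stable set (-3.0000, 0).

(-3.0000, 0).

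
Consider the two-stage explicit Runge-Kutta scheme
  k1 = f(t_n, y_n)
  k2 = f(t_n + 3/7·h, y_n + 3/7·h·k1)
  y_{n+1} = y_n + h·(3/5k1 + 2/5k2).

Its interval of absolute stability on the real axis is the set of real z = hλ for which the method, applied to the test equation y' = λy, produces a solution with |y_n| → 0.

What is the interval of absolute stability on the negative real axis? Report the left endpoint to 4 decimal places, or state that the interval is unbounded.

Set f=λy, z=hλ:
  k1=λy_n ⇒ h·k1=z·y_n;  k2=λ(1+3/7z)y_n ⇒ h·k2=z(1+3/7z)y_n
  y_{n+1}/y_n = 1 + 3/5z + 2/5z(1+3/7z) = 1 + z + 6/35z²
  Hence R(z) = 1 + z + 6/35z².

Find x<0 with |R(x)|<1.
x=-0.99: |R|=0.1780
R=1: x+6/35x²=0 ⇒ x=−35/6=-5.8333; min R=1−1/(4·6/35)=-0.4583>−1
Confirm numerically:
  x=-4.952: |R|=0.25182 <1
  x=-4.692: |R|=0.08198 <1
  x=-3.158: |R|=0.44835 <1
  x=-6.399: |R|=1.62052 >1
  x=-6.186: |R|=1.37399 >1
  x=-5.893: |R|=1.06028 >1
Stable set (-5.8333, 0).

z∈(-5.8333,0).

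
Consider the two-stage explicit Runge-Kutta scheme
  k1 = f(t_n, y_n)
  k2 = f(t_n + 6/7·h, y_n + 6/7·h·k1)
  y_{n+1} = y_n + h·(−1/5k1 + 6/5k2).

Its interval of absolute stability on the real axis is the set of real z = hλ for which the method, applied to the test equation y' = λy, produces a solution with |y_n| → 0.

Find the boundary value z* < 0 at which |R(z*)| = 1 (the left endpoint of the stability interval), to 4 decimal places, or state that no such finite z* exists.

Test eqn y'=λy, z=hλ:
  k1=λy_n ⇒ h·k1=z·y_n;  k2=λ(1+6/7z)y_n ⇒ h·k2=z(1+6/7z)y_n
  y_{n+1}/y_n = 1 − 1/5z + 6/5z(1+6/7z) = 1 + z + 36/35z²
  so R(z) = 1 + z + 36/35z².

Solve |R(x)|<1 on ℝ⁻.
x=-1.73: |R|=2.3484
R=1: x+36/35x²=0 ⇒ x=−35/36=-0.9722; min R=1−1/(4·36/35)=0.7569>−1
Confirm numerically:
  x=-0.915: |R|=0.94615 <1
  x=-0.869: |R|=0.90774 <1
  x=-0.670: |R|=0.79173 <1
  x=-0.654: |R|=0.78594 <1
  x=-1.566: |R|=1.95642 >1
  x=-1.486: |R|=1.78529 >1
  x=-1.178: |R|=1.24933 >1
So |R|<1 on (-0.9722, 0).

z* = -0.9722.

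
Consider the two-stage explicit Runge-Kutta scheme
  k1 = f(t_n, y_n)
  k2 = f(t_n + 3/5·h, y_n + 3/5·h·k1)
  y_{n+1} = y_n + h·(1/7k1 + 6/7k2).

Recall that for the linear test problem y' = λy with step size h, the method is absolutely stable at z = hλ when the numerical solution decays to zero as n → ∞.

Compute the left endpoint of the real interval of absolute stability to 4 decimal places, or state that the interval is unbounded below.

Test eqn y'=λy, z=hλ:
  k1=λy_n ⇒ h·k1=z·y_n;  k2=λ(1+3/5z)y_n ⇒ h·k2=z(1+3/5z)y_n
  y_{n+1}/y_n = 1 + 1/7z + 6/7z(1+3/5z) = 1 + z + 18/35z²
  R(z) = 1 + z + 18/35z².

Solve |R(x)|<1 on ℝ⁻.
x=-1.38: |R|=0.5994
R=1: x+18/35x²=0 ⇒ x=−35/18=-1.9444; min R=1−1/(4·18/35)=0.5139>−1
Confirm numerically:
  x=-1.841: |R|=0.90206 <1
  x=-1.815: |R|=0.87917 <1
  x=-1.567: |R|=0.69582 <1
  x=-2.337: |R|=1.47181 >1
  x=-2.324: |R|=1.45364 >1
  x=-2.118: |R|=1.18905 >1
Stable set (-1.9444, 0).

left endpoint -1.9444.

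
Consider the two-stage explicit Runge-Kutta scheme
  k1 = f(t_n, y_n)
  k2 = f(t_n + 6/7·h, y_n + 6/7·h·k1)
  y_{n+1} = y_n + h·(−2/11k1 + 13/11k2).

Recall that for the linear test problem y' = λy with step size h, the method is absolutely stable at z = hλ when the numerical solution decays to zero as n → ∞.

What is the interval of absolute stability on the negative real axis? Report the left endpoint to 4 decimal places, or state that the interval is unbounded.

(-0.9872, 0).

Set f=λy, z=hλ:
  k1=λy_n ⇒ h·k1=z·y_n;  k2=λ(1+6/7z)y_n ⇒ h·k2=z(1+6/7z)y_n
  y_{n+1}/y_n = 1 − 2/11z + 13/11z(1+6/7z) = 1 + z + 78/77z²
  ⇒ R(z) = 1 + z + 78/77z².

Find x<0 with |R(x)|<1.
x=-0.63: |R|=0.7721
R=1: x+78/77x²=0 ⇒ x=−77/78=-0.9872; min R=1−1/(4·78/77)=0.7532>−1
Confirm numerically:
  x=-0.878: |R|=0.90290 <1
  x=-0.792: |R|=0.84341 <1
  x=-0.777: |R|=0.83457 <1
  x=-1.234: |R|=1.30853 >1
  x=-1.061: |R|=1.07934 >1
Interval (-0.9872, 0).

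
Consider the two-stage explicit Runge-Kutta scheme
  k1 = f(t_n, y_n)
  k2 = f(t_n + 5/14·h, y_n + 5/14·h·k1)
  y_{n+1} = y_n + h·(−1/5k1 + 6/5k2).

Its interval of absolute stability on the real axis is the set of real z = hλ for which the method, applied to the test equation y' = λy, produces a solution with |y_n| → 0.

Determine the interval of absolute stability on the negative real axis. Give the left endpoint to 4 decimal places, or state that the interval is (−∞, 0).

(-2.3333, 0).

Set f=λy, z=hλ:
  k1=λy_n ⇒ h·k1=z·y_n;  k2=λ(1+5/14z)y_n ⇒ h·k2=z(1+5/14z)y_n
  y_{n+1}/y_n = 1 − 1/5z + 6/5z(1+5/14z) = 1 + z + 3/7z²
  R(z) = 1 + z + 3/7z².

Solve |R(x)|<1 on ℝ⁻.
x=-1.74: |R|=0.5575
R=1: x+3/7x²=0 ⇒ x=−7/3=-2.3333; min R=1−1/(4·3/7)=0.4167>−1
Confirm numerically:
  x=-1.489: |R|=0.46119 <1
  x=-1.398: |R|=0.43960 <1
  x=-1.060: |R|=0.42154 <1
  x=-2.658: |R|=1.36984 >1
  x=-2.599: |R|=1.29591 >1
  x=-2.408: |R|=1.07706 >1
Stable set (-2.3333, 0).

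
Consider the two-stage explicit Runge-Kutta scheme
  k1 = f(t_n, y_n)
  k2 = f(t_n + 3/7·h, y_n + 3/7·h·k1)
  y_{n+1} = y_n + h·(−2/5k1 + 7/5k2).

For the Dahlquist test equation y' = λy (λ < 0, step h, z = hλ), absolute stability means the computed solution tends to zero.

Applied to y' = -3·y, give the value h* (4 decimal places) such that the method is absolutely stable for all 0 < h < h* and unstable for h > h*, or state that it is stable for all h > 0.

On y'=λy, z=hλ:
  k1=λy_n ⇒ h·k1=z·y_n;  k2=λ(1+3/7z)y_n ⇒ h·k2=z(1+3/7z)y_n
  y_{n+1}/y_n = 1 − 2/5z + 7/5z(1+3/7z) = 1 + z + 3/5z²
  Hence R(z) = 1 + z + 3/5z².

Boundary: |R(x)|=1, x<0.
x=-1.48: |R|=0.8342
R=1: x+3/5x²=0 ⇒ x=−5/3=-1.6667; min R=1−1/(4·3/5)=0.5833>−1
Confirm numerically:
  x=-1.292: |R|=0.70956 <1
  x=-1.248: |R|=0.68650 <1
  x=-0.809: |R|=0.58369 <1
  x=-0.721: |R|=0.59090 <1
  x=-1.958: |R|=1.34226 >1
  x=-1.858: |R|=1.21330 >1
Interval (-1.6667, 0).

(-1.6667,0); λ=-3 ⇒ h* = (5/3)/3 = 0.5556.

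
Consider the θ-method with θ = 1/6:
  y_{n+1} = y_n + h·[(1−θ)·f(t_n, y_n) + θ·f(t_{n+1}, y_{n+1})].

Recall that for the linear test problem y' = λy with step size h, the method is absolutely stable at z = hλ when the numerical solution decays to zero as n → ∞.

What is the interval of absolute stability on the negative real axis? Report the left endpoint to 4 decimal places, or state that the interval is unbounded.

Test eqn y'=λy, z=hλ:
  y_{n+1} = y_n + z·[5/6·y_n + 1/6·y_{n+1}] ⇒ (1 − 1/6z)y_{n+1} = (1 + 5/6z)y_n
  R(z) = (1 + 5/6z)/(1 − 1/6z).

Solve |R(x)|<1 on ℝ⁻.
x=-1.45: |R|=0.1678
R=−1: 1+5/6x = −1+1/6x ⇒ -2/3x=2 ⇒ x=2/(-2/3)=-3.0000
Confirm numerically:
  x=-2.757: |R|=0.88900 <1
  x=-2.706: |R|=0.86492 <1
  x=-2.653: |R|=0.83959 <1
  x=-1.454: |R|=0.17038 <1
  x=-3.584: |R|=1.24374 >1
  x=-3.395: |R|=1.16817 >1
  x=-3.382: |R|=1.16287 >1
So |R|<1 on (-3.0000, 0).

(-3.0000, 0).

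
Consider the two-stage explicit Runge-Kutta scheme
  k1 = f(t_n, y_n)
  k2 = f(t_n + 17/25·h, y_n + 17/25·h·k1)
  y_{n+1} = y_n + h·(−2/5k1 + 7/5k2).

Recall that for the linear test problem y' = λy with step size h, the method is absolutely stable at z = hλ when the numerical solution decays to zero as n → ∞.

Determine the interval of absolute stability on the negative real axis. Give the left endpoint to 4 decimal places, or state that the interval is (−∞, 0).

On y'=λy, z=hλ:
  k1=λy_n ⇒ h·k1=z·y_n;  k2=λ(1+17/25z)y_n ⇒ h·k2=z(1+17/25z)y_n
  y_{n+1}/y_n = 1 − 2/5z + 7/5z(1+17/25z) = 1 + z + 119/125z²
  ⇒ R(z) = 1 + z + 119/125z².

Find x<0 with |R(x)|<1.
x=-0.4: |R|=0.7523
R=1: x+119/125x²=0 ⇒ x=−125/119=-1.0504; min R=1−1/(4·119/125)=0.7374>−1
Confirm numerically:
  x=-1.028: |R|=0.97806 <1
  x=-0.874: |R|=0.85321 <1
  x=-0.577: |R|=0.73995 <1
  x=-1.335: |R|=1.36168 >1
  x=-1.305: |R|=1.31628 >1
  x=-1.095: |R|=1.04647 >1
Stable set (-1.0504, 0).

z∈(-1.0504,0).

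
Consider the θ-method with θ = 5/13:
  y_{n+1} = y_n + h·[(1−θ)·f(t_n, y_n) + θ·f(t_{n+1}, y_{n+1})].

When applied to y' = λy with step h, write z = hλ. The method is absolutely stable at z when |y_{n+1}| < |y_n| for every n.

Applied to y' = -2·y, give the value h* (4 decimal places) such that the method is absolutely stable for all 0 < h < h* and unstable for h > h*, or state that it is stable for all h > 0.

(-8.6667,0); λ=-2 ⇒ h* = (26/3)/2 = 4.3333.

Test eqn y'=λy, z=hλ:
  y_{n+1} = y_n + z·[8/13·y_n + 5/13·y_{n+1}] ⇒ (1 − 5/13z)y_{n+1} = (1 + 8/13z)y_n
  ⇒ R(z) = (1 + 8/13z)/(1 − 5/13z).

Solve |R(x)|<1 on ℝ⁻.
x=-1.74: |R|=0.0424
R=−1: 1+8/13x = −1+5/13x ⇒ -3/13x=2 ⇒ x=2/(-3/13)=-8.6667
Confirm numerically:
  x=-7.123: |R|=0.90474 <1
  x=-5.656: |R|=0.78120 <1
  x=-4.473: |R|=0.64425 <1
  x=-3.941: |R|=0.56652 <1
  x=-9.074: |R|=1.02094 >1
  x=-9.030: |R|=1.01874 >1
Stable set (-8.6667, 0).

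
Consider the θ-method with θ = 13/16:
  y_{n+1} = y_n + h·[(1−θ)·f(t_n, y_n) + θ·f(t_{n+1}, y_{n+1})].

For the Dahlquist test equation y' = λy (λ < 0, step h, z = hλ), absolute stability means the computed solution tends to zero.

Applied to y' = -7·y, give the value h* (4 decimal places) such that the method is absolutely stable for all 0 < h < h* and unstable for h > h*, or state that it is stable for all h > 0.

unbounded; (−∞, 0). Any h>0 works for λ=-7.

On y'=λy, z=hλ:
  y_{n+1} = y_n + z·[3/16·y_n + 13/16·y_{n+1}] ⇒ (1 − 13/16z)y_{n+1} = (1 + 3/16z)y_n
  ⇒ R(z) = (1 + 3/16z)/(1 − 13/16z).

Solve |R(x)|<1 on ℝ⁻.
x=-0.38: |R|=0.7096
x=-2: |R|=0.2381
x=-10: |R|=0.0959
x=-100: |R|=0.2158
θ=13/16≥1/2 ⇒ |1+3/16x|<|1−13/16x| ∀x<0 ⇒ unbounded interval.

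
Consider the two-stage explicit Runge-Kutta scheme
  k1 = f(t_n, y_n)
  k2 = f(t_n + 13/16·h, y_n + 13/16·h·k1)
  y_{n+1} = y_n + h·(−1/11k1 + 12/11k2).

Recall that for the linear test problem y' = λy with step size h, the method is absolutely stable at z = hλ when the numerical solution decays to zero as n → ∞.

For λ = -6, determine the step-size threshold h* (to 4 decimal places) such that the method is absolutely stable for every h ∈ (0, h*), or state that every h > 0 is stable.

(-1.1282,0); λ=-6 ⇒ h* = (44/39)/6 = 0.1880.

Test eqn y'=λy, z=hλ:
  k1=λy_n ⇒ h·k1=z·y_n;  k2=λ(1+13/16z)y_n ⇒ h·k2=z(1+13/16z)y_n
  y_{n+1}/y_n = 1 − 1/11z + 12/11z(1+13/16z) = 1 + z + 39/44z²
  Hence R(z) = 1 + z + 39/44z².

Need |R(x)|<1, x<0.
x=-0.48: |R|=0.7242
R=1: x+39/44x²=0 ⇒ x=−44/39=-1.1282; min R=1−1/(4·39/44)=0.7179>−1
Confirm numerically:
  x=-0.691: |R|=0.73222 <1
  x=-0.655: |R|=0.72527 <1
  x=-0.522: |R|=0.71952 <1
  x=-1.645: |R|=1.75352 >1
  x=-1.613: |R|=1.69311 >1
  x=-1.294: |R|=1.19016 >1
Interval (-1.1282, 0).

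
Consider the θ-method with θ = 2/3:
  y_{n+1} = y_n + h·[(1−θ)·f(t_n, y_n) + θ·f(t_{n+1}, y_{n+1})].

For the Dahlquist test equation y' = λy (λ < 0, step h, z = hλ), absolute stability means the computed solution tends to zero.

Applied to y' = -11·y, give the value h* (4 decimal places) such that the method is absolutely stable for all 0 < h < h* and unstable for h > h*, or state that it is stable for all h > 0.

unbounded; (−∞, 0). Any h>0 works for λ=-11.

On y'=λy, z=hλ:
  y_{n+1} = y_n + z·[1/3·y_n + 2/3·y_{n+1}] ⇒ (1 − 2/3z)y_{n+1} = (1 + 1/3z)y_n
  Hence R(z) = (1 + 1/3z)/(1 − 2/3z).

Boundary: |R(x)|=1, x<0.
x=-1.27: |R|=0.3123
x=-2: |R|=0.1429
x=-10: |R|=0.3043
x=-100: |R|=0.4778
θ=2/3≥1/2 ⇒ |1+1/3x|<|1−2/3x| ∀x<0 ⇒ interval (−∞,0).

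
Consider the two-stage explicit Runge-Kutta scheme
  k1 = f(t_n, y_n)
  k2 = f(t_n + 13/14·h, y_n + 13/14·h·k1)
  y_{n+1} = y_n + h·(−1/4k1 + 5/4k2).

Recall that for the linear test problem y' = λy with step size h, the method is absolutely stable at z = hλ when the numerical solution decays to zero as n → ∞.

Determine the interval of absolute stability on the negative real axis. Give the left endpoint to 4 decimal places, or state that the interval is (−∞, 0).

z∈(-0.8615,0).

With y'=λy (z=hλ):
  k1=λy_n ⇒ h·k1=z·y_n;  k2=λ(1+13/14z)y_n ⇒ h·k2=z(1+13/14z)y_n
  y_{n+1}/y_n = 1 − 1/4z + 5/4z(1+13/14z) = 1 + z + 65/56z²
  Hence R(z) = 1 + z + 65/56z².

Boundary: |R(x)|=1, x<0.
x=-1.48: |R|=2.0624
R=1: x+65/56x²=0 ⇒ x=−56/65=-0.8615; min R=1−1/(4·65/56)=0.7846>−1
Confirm numerically:
  x=-0.816: |R|=0.95687 <1
  x=-0.752: |R|=0.90439 <1
  x=-0.674: |R|=0.85328 <1
  x=-0.511: |R|=0.79209 <1
  x=-1.200: |R|=1.47143 >1
  x=-1.155: |R|=1.39342 >1
  x=-1.012: |R|=1.17674 >1
Interval (-0.8615, 0).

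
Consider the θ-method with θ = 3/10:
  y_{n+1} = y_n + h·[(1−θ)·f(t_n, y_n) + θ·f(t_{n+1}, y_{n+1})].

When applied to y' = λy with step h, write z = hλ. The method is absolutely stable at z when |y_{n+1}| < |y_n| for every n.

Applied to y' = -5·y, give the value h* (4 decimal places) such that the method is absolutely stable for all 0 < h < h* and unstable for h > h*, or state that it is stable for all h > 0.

With y'=λy (z=hλ):
  y_{n+1} = y_n + z·[7/10·y_n + 3/10·y_{n+1}] ⇒ (1 − 3/10z)y_{n+1} = (1 + 7/10z)y_n
  ⇒ R(z) = (1 + 7/10z)/(1 − 3/10z).

Boundary: |R(x)|=1, x<0.
x=-1.21: |R|=0.1123
R=−1: 1+7/10x = −1+3/10x ⇒ -2/5x=2 ⇒ x=2/(-2/5)=-5.0000
Confirm numerically:
  x=-4.333: |R|=0.88399 <1
  x=-2.812: |R|=0.52528 <1
  x=-2.495: |R|=0.42694 <1
  x=-2.171: |R|=0.31472 <1
  x=-5.576: |R|=1.08620 >1
  x=-5.522: |R|=1.07860 >1
  x=-5.213: |R|=1.03323 >1
So |R|<1 on (-5.0000, 0).

(-5.0000,0); λ=-5 ⇒ h* = (5)/5 = 1.0000.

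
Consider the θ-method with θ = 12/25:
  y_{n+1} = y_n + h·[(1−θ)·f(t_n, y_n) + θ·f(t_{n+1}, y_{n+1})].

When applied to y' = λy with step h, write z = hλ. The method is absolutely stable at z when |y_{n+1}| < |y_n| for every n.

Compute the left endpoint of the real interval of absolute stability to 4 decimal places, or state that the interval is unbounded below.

left endpoint -50.0000.

Test eqn y'=λy, z=hλ:
  y_{n+1} = y_n + z·[13/25·y_n + 12/25·y_{n+1}] ⇒ (1 − 12/25z)y_{n+1} = (1 + 13/25z)y_n
  R(z) = (1 + 13/25z)/(1 − 12/25z).

Boundary: |R(x)|=1, x<0.
x=-0.36: |R|=0.6930
R=−1: 1+13/25x = −1+12/25x ⇒ -1/25x=2 ⇒ x=2/(-1/25)=-50.0000
Confirm numerically:
  x=-42.715: |R|=0.98645 <1
  x=-36.679: |R|=0.97136 <1
  x=-27.915: |R|=0.93865 <1
  x=-20.497: |R|=0.89112 <1
  x=-50.561: |R|=1.00089 >1
  x=-50.503: |R|=1.00080 >1
Stable set (-50.0000, 0).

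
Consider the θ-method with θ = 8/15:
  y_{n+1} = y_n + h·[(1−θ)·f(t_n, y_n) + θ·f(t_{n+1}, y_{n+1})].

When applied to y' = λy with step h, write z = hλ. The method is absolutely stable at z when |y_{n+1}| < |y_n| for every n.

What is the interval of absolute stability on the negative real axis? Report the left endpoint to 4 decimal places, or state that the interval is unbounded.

(−∞, 0) — no finite endpoint.

On y'=λy, z=hλ:
  y_{n+1} = y_n + z·[7/15·y_n + 8/15·y_{n+1}] ⇒ (1 − 8/15z)y_{n+1} = (1 + 7/15z)y_n
  R(z) = (1 + 7/15z)/(1 − 8/15z).

Boundary: |R(x)|=1, x<0.
x=-1.25: |R|=0.2500
x=-2: |R|=0.0323
x=-10: |R|=0.5789
x=-100: |R|=0.8405
θ=8/15≥1/2 ⇒ |1+7/15x|<|1−8/15x| ∀x<0 ⇒ stable on all of ℝ⁻.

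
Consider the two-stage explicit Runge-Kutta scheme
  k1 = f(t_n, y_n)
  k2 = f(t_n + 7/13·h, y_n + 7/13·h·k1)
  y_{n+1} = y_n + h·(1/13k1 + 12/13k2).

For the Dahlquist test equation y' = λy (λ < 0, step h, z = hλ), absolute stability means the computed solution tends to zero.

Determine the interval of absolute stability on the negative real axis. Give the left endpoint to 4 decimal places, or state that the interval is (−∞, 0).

With y'=λy (z=hλ):
  k1=λy_n ⇒ h·k1=z·y_n;  k2=λ(1+7/13z)y_n ⇒ h·k2=z(1+7/13z)y_n
  y_{n+1}/y_n = 1 + 1/13z + 12/13z(1+7/13z) = 1 + z + 84/169z²
  so R(z) = 1 + z + 84/169z².

Solve |R(x)|<1 on ℝ⁻.
x=-1.21: |R|=0.5177
R=1: x+84/169x²=0 ⇒ x=−169/84=-2.0119; min R=1−1/(4·84/169)=0.4970>−1
Confirm numerically:
  x=-1.664: |R|=0.71226 <1
  x=-1.420: |R|=0.58223 <1
  x=-1.395: |R|=0.57226 <1
  x=-1.366: |R|=0.56146 <1
  x=-2.302: |R|=1.33192 >1
  x=-2.269: |R|=1.28995 >1
  x=-2.134: |R|=1.12950 >1
Stable set (-2.0119, 0).

z∈(-2.0119,0).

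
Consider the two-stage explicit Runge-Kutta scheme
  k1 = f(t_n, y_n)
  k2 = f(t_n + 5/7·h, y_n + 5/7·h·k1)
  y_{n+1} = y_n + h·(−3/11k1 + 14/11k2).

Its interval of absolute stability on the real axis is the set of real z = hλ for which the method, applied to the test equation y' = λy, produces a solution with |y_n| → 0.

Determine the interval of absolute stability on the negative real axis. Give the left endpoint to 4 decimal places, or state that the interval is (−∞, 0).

(-1.1000, 0).

With y'=λy (z=hλ):
  k1=λy_n ⇒ h·k1=z·y_n;  k2=λ(1+5/7z)y_n ⇒ h·k2=z(1+5/7z)y_n
  y_{n+1}/y_n = 1 − 3/11z + 14/11z(1+5/7z) = 1 + z + 10/11z²
  ⇒ R(z) = 1 + z + 10/11z².

Boundary: |R(x)|=1, x<0.
x=-1.07: |R|=0.9708
R=1: x+10/11x²=0 ⇒ x=−11/10=-1.1000; min R=1−1/(4·10/11)=0.7250>−1
Confirm numerically:
  x=-0.769: |R|=0.76860 <1
  x=-0.475: |R|=0.73011 <1
  x=-0.445: |R|=0.73502 <1
  x=-1.583: |R|=1.69508 >1
  x=-1.537: |R|=1.61061 >1
  x=-1.405: |R|=1.38957 >1
So |R|<1 on (-1.1000, 0).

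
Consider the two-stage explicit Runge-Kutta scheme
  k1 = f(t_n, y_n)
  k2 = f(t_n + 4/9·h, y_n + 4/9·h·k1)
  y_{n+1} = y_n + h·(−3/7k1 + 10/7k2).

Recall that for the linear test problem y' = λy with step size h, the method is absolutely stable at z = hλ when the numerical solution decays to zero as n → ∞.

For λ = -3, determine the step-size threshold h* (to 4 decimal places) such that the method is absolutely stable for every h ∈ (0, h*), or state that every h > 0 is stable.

On y'=λy, z=hλ:
  k1=λy_n ⇒ h·k1=z·y_n;  k2=λ(1+4/9z)y_n ⇒ h·k2=z(1+4/9z)y_n
  y_{n+1}/y_n = 1 − 3/7z + 10/7z(1+4/9z) = 1 + z + 40/63z²
  R(z) = 1 + z + 40/63z².

Find x<0 with |R(x)|<1.
x=-0.98: |R|=0.6298
R=1: x+40/63x²=0 ⇒ x=−63/40=-1.5750; min R=1−1/(4·40/63)=0.6062>−1
Confirm numerically:
  x=-1.392: |R|=0.83826 <1
  x=-0.926: |R|=0.61843 <1
  x=-0.657: |R|=0.61706 <1
  x=-1.733: |R|=1.17385 >1
  x=-1.697: |R|=1.13145 >1
  x=-1.599: |R|=1.02437 >1
So |R|<1 on (-1.5750, 0).

(-1.5750,0); λ=-3 ⇒ h* = (63/40)/3 = 0.5250.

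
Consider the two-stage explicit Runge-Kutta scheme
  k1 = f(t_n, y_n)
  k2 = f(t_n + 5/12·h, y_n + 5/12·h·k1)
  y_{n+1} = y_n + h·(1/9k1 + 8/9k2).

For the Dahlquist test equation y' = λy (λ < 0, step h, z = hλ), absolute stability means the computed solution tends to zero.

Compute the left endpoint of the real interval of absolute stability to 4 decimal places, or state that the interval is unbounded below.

Set f=λy, z=hλ:
  k1=λy_n ⇒ h·k1=z·y_n;  k2=λ(1+5/12z)y_n ⇒ h·k2=z(1+5/12z)y_n
  y_{n+1}/y_n = 1 + 1/9z + 8/9z(1+5/12z) = 1 + z + 10/27z²
  so R(z) = 1 + z + 10/27z².

Solve |R(x)|<1 on ℝ⁻.
x=-0.49: |R|=0.5989
R=1: x+10/27x²=0 ⇒ x=−27/10=-2.7000; min R=1−1/(4·10/27)=0.3250>−1
Confirm numerically:
  x=-2.093: |R|=0.52946 <1
  x=-1.967: |R|=0.46600 <1
  x=-1.438: |R|=0.32787 <1
  x=-3.142: |R|=1.51436 >1
  x=-2.978: |R|=1.30662 >1
So |R|<1 on (-2.7000, 0).

z* = -2.7000.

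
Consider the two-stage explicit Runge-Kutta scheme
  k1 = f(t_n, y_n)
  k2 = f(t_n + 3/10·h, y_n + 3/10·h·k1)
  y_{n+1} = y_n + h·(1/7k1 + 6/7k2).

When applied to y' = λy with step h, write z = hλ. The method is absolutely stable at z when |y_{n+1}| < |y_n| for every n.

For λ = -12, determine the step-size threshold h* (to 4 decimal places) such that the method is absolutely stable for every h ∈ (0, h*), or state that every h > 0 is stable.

(-3.8889,0); λ=-12 ⇒ h* = (35/9)/12 = 0.3241.

Test eqn y'=λy, z=hλ:
  k1=λy_n ⇒ h·k1=z·y_n;  k2=λ(1+3/10z)y_n ⇒ h·k2=z(1+3/10z)y_n
  y_{n+1}/y_n = 1 + 1/7z + 6/7z(1+3/10z) = 1 + z + 9/35z²
  R(z) = 1 + z + 9/35z².

Need |R(x)|<1, x<0.
x=-0.78: |R|=0.3764
R=1: x+9/35x²=0 ⇒ x=−35/9=-3.8889; min R=1−1/(4·9/35)=0.0278>−1
Confirm numerically:
  x=-3.470: |R|=0.62623 <1
  x=-3.369: |R|=0.54961 <1
  x=-3.322: |R|=0.51575 <1
  x=-4.328: |R|=1.48869 >1
  x=-4.090: |R|=1.21151 >1
  x=-3.912: |R|=1.02325 >1
So |R|<1 on (-3.8889, 0).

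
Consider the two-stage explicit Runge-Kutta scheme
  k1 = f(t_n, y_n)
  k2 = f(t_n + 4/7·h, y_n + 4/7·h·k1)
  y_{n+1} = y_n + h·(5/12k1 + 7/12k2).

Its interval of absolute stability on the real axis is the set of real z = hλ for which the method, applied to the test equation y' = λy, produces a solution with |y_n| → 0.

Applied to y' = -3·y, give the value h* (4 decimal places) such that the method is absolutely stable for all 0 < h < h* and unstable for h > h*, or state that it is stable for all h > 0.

(-3.0000,0); λ=-3 ⇒ h* = (3)/3 = 1.0000.

With y'=λy (z=hλ):
  k1=λy_n ⇒ h·k1=z·y_n;  k2=λ(1+4/7z)y_n ⇒ h·k2=z(1+4/7z)y_n
  y_{n+1}/y_n = 1 + 5/12z + 7/12z(1+4/7z) = 1 + z + 1/3z²
  R(z) = 1 + z + 1/3z².

Boundary: |R(x)|=1, x<0.
x=-0.56: |R|=0.5445
R=1: x+1/3x²=0 ⇒ x=−3=-3.0000; min R=1−1/(4·1/3)=0.2500>−1
Confirm numerically:
  x=-2.869: |R|=0.87472 <1
  x=-2.282: |R|=0.45384 <1
  x=-2.106: |R|=0.37241 <1
  x=-1.396: |R|=0.25361 <1
  x=-3.578: |R|=1.68936 >1
  x=-3.477: |R|=1.55284 >1
Stable set (-3.0000, 0).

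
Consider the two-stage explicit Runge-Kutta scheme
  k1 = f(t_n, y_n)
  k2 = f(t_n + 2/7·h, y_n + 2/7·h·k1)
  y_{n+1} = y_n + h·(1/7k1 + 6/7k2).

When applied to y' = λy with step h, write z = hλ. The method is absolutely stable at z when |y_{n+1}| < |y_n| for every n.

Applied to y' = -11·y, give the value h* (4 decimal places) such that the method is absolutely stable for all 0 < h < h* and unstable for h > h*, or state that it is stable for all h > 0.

(-4.0833,0); λ=-11 ⇒ h* = (49/12)/11 = 0.3712.

On y'=λy, z=hλ:
  k1=λy_n ⇒ h·k1=z·y_n;  k2=λ(1+2/7z)y_n ⇒ h·k2=z(1+2/7z)y_n
  y_{n+1}/y_n = 1 + 1/7z + 6/7z(1+2/7z) = 1 + z + 12/49z²
  ⇒ R(z) = 1 + z + 12/49z².

Need |R(x)|<1, x<0.
x=-1.19: |R|=0.1568
R=1: x+12/49x²=0 ⇒ x=−49/12=-4.0833; min R=1−1/(4·12/49)=-0.0208>−1
Confirm numerically:
  x=-2.545: |R|=0.04121 <1
  x=-2.307: |R|=0.00359 <1
  x=-1.830: |R|=0.00986 <1
  x=-1.665: |R|=0.01391 <1
  x=-4.618: |R|=1.60468 >1
  x=-4.362: |R|=1.29768 >1
Stable set (-4.0833, 0).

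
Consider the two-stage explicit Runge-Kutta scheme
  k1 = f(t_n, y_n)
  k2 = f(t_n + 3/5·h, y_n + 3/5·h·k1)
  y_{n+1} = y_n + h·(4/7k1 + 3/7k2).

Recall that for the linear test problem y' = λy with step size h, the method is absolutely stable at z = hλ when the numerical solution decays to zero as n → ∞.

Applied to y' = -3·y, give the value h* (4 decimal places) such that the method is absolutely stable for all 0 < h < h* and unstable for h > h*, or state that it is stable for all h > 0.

(-3.8889,0); λ=-3 ⇒ h* = (35/9)/3 = 1.2963.

Set f=λy, z=hλ:
  k1=λy_n ⇒ h·k1=z·y_n;  k2=λ(1+3/5z)y_n ⇒ h·k2=z(1+3/5z)y_n
  y_{n+1}/y_n = 1 + 4/7z + 3/7z(1+3/5z) = 1 + z + 9/35z²
  R(z) = 1 + z + 9/35z².

Need |R(x)|<1, x<0.
x=-1.62: |R|=0.0548
R=1: x+9/35x²=0 ⇒ x=−35/9=-3.8889; min R=1−1/(4·9/35)=0.0278>−1
Confirm numerically:
  x=-2.614: |R|=0.14306 <1
  x=-2.397: |R|=0.08044 <1
  x=-2.318: |R|=0.06366 <1
  x=-1.919: |R|=0.02794 <1
  x=-4.275: |R|=1.42445 >1
  x=-4.219: |R|=1.35813 >1
  x=-4.104: |R|=1.22701 >1
Stable set (-3.8889, 0).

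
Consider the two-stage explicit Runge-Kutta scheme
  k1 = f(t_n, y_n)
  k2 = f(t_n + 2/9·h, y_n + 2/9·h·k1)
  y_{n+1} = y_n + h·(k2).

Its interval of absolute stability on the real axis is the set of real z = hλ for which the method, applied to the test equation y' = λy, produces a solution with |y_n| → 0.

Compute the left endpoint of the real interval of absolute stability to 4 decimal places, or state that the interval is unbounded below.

On y'=λy, z=hλ:
  k1=λy_n ⇒ h·k1=z·y_n;  k2=λ(1+2/9z)y_n ⇒ h·k2=z(1+2/9z)y_n
  y_{n+1}/y_n = 1 + z(1+2/9z) = 1 + z + 2/9z²
  R(z) = 1 + z + 2/9z².

Boundary: |R(x)|=1, x<0.
x=-1.48: |R|=0.0068
R=1: x+2/9x²=0 ⇒ x=−9/2=-4.5000; min R=1−1/(4·2/9)=-0.1250>−1
Confirm numerically:
  x=-4.226: |R|=0.74268 <1
  x=-3.555: |R|=0.25345 <1
  x=-2.101: |R|=0.12007 <1
  x=-5.027: |R|=1.58872 >1
  x=-4.806: |R|=1.32681 >1
  x=-4.796: |R|=1.31547 >1
Stable set (-4.5000, 0).

z* = -4.5000.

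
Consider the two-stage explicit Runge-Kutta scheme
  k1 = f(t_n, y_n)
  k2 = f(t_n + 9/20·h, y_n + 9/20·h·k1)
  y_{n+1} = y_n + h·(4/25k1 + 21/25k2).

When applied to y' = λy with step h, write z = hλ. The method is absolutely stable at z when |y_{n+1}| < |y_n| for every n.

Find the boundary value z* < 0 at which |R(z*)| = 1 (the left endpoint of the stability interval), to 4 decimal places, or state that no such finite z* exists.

z* = -2.6455.

On y'=λy, z=hλ:
  k1=λy_n ⇒ h·k1=z·y_n;  k2=λ(1+9/20z)y_n ⇒ h·k2=z(1+9/20z)y_n
  y_{n+1}/y_n = 1 + 4/25z + 21/25z(1+9/20z) = 1 + z + 189/500z²
  so R(z) = 1 + z + 189/500z².

Solve |R(x)|<1 on ℝ⁻.
x=-1.05: |R|=0.3667
R=1: x+189/500x²=0 ⇒ x=−500/189=-2.6455; min R=1−1/(4·189/500)=0.3386>−1
Confirm numerically:
  x=-2.171: |R|=0.61061 <1
  x=-2.093: |R|=0.56289 <1
  x=-1.824: |R|=0.43360 <1
  x=-3.236: |R|=1.72230 >1
  x=-3.219: |R|=1.69782 >1
Interval (-2.6455, 0).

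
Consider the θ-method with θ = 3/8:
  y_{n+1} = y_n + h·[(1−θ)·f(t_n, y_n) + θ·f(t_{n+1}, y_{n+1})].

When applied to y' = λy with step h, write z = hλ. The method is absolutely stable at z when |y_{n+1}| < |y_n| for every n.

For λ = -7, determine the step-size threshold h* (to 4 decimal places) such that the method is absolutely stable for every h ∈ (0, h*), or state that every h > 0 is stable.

(-8.0000,0); λ=-7 ⇒ h* = (8)/7 = 1.1429.

With y'=λy (z=hλ):
  y_{n+1} = y_n + z·[5/8·y_n + 3/8·y_{n+1}] ⇒ (1 − 3/8z)y_{n+1} = (1 + 5/8z)y_n
  Hence R(z) = (1 + 5/8z)/(1 − 3/8z).

Solve |R(x)|<1 on ℝ⁻.
x=-0.39: |R|=0.6598
R=−1: 1+5/8x = −1+3/8x ⇒ -1/4x=2 ⇒ x=2/(-1/4)=-8.0000
Confirm numerically:
  x=-7.418: |R|=0.96153 <1
  x=-7.093: |R|=0.93804 <1
  x=-6.165: |R|=0.86148 <1
  x=-4.930: |R|=0.73058 <1
  x=-8.454: |R|=1.02722 >1
  x=-8.303: |R|=1.01841 >1
  x=-8.284: |R|=1.01729 >1
Interval (-8.0000, 0).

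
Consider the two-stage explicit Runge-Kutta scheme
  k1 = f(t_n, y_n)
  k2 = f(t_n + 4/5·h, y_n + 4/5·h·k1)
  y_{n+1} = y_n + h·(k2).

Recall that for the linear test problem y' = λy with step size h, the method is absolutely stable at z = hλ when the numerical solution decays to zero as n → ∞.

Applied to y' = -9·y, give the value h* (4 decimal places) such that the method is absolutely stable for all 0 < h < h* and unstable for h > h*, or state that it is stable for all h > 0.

(-1.2500,0); λ=-9 ⇒ h* = (5/4)/9 = 0.1389.

On y'=λy, z=hλ:
  k1=λy_n ⇒ h·k1=z·y_n;  k2=λ(1+4/5z)y_n ⇒ h·k2=z(1+4/5z)y_n
  y_{n+1}/y_n = 1 + z(1+4/5z) = 1 + z + 4/5z²
  Hence R(z) = 1 + z + 4/5z².

Find x<0 with |R(x)|<1.
x=-0.97: |R|=0.7827
R=1: x+4/5x²=0 ⇒ x=−5/4=-1.2500; min R=1−1/(4·4/5)=0.6875>−1
Confirm numerically:
  x=-1.106: |R|=0.87259 <1
  x=-0.905: |R|=0.75022 <1
  x=-0.691: |R|=0.69098 <1
  x=-1.710: |R|=1.62928 >1
  x=-1.668: |R|=1.55778 >1
Stable set (-1.2500, 0).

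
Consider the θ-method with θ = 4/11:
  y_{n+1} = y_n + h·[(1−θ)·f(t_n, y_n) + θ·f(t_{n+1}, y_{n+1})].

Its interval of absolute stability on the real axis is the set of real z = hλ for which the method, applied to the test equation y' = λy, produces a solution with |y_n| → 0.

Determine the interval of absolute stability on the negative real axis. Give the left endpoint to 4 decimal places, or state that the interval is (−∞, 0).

z∈(-7.3333,0).

On y'=λy, z=hλ:
  y_{n+1} = y_n + z·[7/11·y_n + 4/11·y_{n+1}] ⇒ (1 − 4/11z)y_{n+1} = (1 + 7/11z)y_n
  ⇒ R(z) = (1 + 7/11z)/(1 − 4/11z).

Find x<0 with |R(x)|<1.
x=-1.65: |R|=0.0312
R=−1: 1+7/11x = −1+4/11x ⇒ -3/11x=2 ⇒ x=2/(-3/11)=-7.3333
Confirm numerically:
  x=-6.544: |R|=0.93630 <1
  x=-3.904: |R|=0.61347 <1
  x=-3.729: |R|=0.58277 <1
  x=-7.840: |R|=1.03588 >1
  x=-7.480: |R|=1.01075 >1
  x=-7.459: |R|=1.00923 >1
Interval (-7.3333, 0).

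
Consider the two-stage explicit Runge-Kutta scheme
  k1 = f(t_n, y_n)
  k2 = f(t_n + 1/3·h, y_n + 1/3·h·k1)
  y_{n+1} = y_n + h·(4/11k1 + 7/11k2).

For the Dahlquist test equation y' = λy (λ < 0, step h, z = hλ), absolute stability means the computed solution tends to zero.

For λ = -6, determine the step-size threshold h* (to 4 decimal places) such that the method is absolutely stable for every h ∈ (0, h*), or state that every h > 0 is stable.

Set f=λy, z=hλ:
  k1=λy_n ⇒ h·k1=z·y_n;  k2=λ(1+1/3z)y_n ⇒ h·k2=z(1+1/3z)y_n
  y_{n+1}/y_n = 1 + 4/11z + 7/11z(1+1/3z) = 1 + z + 7/33z²
  so R(z) = 1 + z + 7/33z².

Need |R(x)|<1, x<0.
x=-0.64: |R|=0.4469
R=1: x+7/33x²=0 ⇒ x=−33/7=-4.7143; min R=1−1/(4·7/33)=-0.1786>−1
Confirm numerically:
  x=-3.914: |R|=0.33557 <1
  x=-2.404: |R|=0.17811 <1
  x=-2.372: |R|=0.17852 <1
  x=-5.312: |R|=1.67350 >1
  x=-5.234: |R|=1.57701 >1
Interval (-4.7143, 0).

(-4.7143,0); λ=-6 ⇒ h* = (33/7)/6 = 0.7857.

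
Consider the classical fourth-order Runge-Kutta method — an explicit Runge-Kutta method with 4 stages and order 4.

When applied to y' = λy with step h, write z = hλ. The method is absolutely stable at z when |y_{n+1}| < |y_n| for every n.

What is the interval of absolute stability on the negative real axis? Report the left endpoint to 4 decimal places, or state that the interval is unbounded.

Set f=λy, z=hλ:
  order 4, 4-stage ⇒ R(z)=1+z+z^2/2+z^3/6+z^4/24
  (e.g. R(-0.47)=0.62518, |R|=0.62518)

Boundary: |R(x)|=1, x<0.
x=-0.47: |R|=0.6252
|R(-2.09)|=0.3675 |R(-1.66)|=0.2718 |R(-1.46)|=0.2764
Bisect:
  x_lo=-3.2791 |R|=2.0381  x_hi=-0.2602 |R|=0.7709
  mid=-1.76964 |R|=0.28116 →hi
  mid=-2.52437 |R|=0.67278 →hi
  mid=-2.90173 |R|=1.19022 →lo
  mid=-2.71305 |R|=0.89643 →hi
  mid=-2.80739 |R|=1.03383 →lo
  mid=-2.76022 |R|=0.96285 →hi
  mid=-2.78380 |R|=0.99776 →hi
  ...
  [-2.78546,-2.78528] ⇒ x*=-2.7853
Stable set (-2.7853, 0).

(-2.7853, 0).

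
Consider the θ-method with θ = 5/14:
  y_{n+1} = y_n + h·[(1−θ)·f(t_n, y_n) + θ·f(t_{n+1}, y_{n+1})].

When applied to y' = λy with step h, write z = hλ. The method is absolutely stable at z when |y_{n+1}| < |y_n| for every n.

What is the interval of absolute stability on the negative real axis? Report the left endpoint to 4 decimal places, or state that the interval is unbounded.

Set f=λy, z=hλ:
  y_{n+1} = y_n + z·[9/14·y_n + 5/14·y_{n+1}] ⇒ (1 − 5/14z)y_{n+1} = (1 + 9/14z)y_n
  ⇒ R(z) = (1 + 9/14z)/(1 − 5/14z).

Find x<0 with |R(x)|<1.
x=-0.83: |R|=0.3598
R=−1: 1+9/14x = −1+5/14x ⇒ -2/7x=2 ⇒ x=2/(-2/7)=-7.0000
Confirm numerically:
  x=-6.247: |R|=0.93341 <1
  x=-5.553: |R|=0.86142 <1
  x=-5.342: |R|=0.83709 <1
  x=-5.130: |R|=0.81135 <1
  x=-7.434: |R|=1.03393 >1
  x=-7.193: |R|=1.01545 >1
So |R|<1 on (-7.0000, 0).

z∈(-7.0000,0).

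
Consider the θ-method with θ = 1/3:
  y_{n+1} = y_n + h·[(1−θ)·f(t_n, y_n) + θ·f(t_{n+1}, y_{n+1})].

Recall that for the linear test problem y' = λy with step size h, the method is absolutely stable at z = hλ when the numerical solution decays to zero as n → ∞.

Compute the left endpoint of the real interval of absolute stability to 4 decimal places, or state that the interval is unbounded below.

Set f=λy, z=hλ:
  y_{n+1} = y_n + z·[2/3·y_n + 1/3·y_{n+1}] ⇒ (1 − 1/3z)y_{n+1} = (1 + 2/3z)y_n
  ⇒ R(z) = (1 + 2/3z)/(1 − 1/3z).

Need |R(x)|<1, x<0.
x=-0.88: |R|=0.3196
R=−1: 1+2/3x = −1+1/3x ⇒ -1/3x=2 ⇒ x=2/(-1/3)=-6.0000
Confirm numerically:
  x=-5.912: |R|=0.99013 <1
  x=-5.759: |R|=0.97249 <1
  x=-5.502: |R|=0.94143 <1
  x=-3.457: |R|=0.60616 <1
  x=-6.368: |R|=1.03928 >1
  x=-6.152: |R|=1.01661 >1
  x=-6.077: |R|=1.00848 >1
Interval (-6.0000, 0).

left endpoint -6.0000.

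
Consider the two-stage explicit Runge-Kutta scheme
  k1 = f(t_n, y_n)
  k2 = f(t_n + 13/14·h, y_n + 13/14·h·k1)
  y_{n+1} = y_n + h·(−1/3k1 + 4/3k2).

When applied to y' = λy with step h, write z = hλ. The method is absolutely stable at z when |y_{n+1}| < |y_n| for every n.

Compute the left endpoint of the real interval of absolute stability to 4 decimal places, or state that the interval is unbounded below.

left endpoint -0.8077.

On y'=λy, z=hλ:
  k1=λy_n ⇒ h·k1=z·y_n;  k2=λ(1+13/14z)y_n ⇒ h·k2=z(1+13/14z)y_n
  y_{n+1}/y_n = 1 − 1/3z + 4/3z(1+13/14z) = 1 + z + 26/21z²
  ⇒ R(z) = 1 + z + 26/21z².

Find x<0 with |R(x)|<1.
x=-0.75: |R|=0.9464
R=1: x+26/21x²=0 ⇒ x=−21/26=-0.8077; min R=1−1/(4·26/21)=0.7981>−1
Confirm numerically:
  x=-0.765: |R|=0.95956 <1
  x=-0.750: |R|=0.94643 <1
  x=-0.382: |R|=0.79867 <1
  x=-1.269: |R|=1.72478 >1
  x=-0.948: |R|=1.16468 >1
  x=-0.876: |R|=1.07408 >1
Stable set (-0.8077, 0).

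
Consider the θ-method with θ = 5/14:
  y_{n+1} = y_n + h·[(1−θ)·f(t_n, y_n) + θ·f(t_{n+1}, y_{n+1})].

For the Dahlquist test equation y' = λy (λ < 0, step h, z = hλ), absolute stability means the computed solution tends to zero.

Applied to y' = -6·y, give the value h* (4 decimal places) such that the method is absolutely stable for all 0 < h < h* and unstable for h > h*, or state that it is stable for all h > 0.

(-7.0000,0); λ=-6 ⇒ h* = (7)/6 = 1.1667.

Test eqn y'=λy, z=hλ:
  y_{n+1} = y_n + z·[9/14·y_n + 5/14·y_{n+1}] ⇒ (1 − 5/14z)y_{n+1} = (1 + 9/14z)y_n
  R(z) = (1 + 9/14z)/(1 − 5/14z).

Solve |R(x)|<1 on ℝ⁻.
x=-0.62: |R|=0.4924
R=−1: 1+9/14x = −1+5/14x ⇒ -2/7x=2 ⇒ x=2/(-2/7)=-7.0000
Confirm numerically:
  x=-4.799: |R|=0.76829 <1
  x=-4.063: |R|=0.65764 <1
  x=-3.485: |R|=0.55259 <1
  x=-2.898: |R|=0.42408 <1
  x=-7.337: |R|=1.02660 >1
  x=-7.227: |R|=1.01811 >1
  x=-7.195: |R|=1.01561 >1
Stable set (-7.0000, 0).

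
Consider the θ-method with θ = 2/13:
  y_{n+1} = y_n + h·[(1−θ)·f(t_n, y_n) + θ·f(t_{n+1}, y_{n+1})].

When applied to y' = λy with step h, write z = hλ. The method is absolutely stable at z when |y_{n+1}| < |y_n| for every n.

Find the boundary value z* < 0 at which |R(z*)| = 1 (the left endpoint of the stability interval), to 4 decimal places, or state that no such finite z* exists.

z* = -2.8889.

Set f=λy, z=hλ:
  y_{n+1} = y_n + z·[11/13·y_n + 2/13·y_{n+1}] ⇒ (1 − 2/13z)y_{n+1} = (1 + 11/13z)y_n
  so R(z) = (1 + 11/13z)/(1 − 2/13z).

Boundary: |R(x)|=1, x<0.
x=-1.18: |R|=0.0013
R=−1: 1+11/13x = −1+2/13x ⇒ -9/13x=2 ⇒ x=2/(-9/13)=-2.8889
Confirm numerically:
  x=-2.868: |R|=0.98997 <1
  x=-2.705: |R|=0.91010 <1
  x=-2.378: |R|=0.74105 <1
  x=-1.491: |R|=0.21280 <1
  x=-3.392: |R|=1.22887 >1
  x=-2.916: |R|=1.01296 >1
Interval (-2.8889, 0).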